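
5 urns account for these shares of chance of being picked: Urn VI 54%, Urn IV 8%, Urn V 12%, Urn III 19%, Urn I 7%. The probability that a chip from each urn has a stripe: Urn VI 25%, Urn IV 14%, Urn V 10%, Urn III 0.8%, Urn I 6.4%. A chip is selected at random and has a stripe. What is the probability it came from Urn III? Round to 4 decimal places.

Unnormalized posteriors (prior × likelihood):
  Urn VI: 0.54 × 0.25 = 0.135
  Urn IV: 0.08 × 0.14 = 0.0112
  Urn V: 0.12 × 0.1 = 0.012
  Urn III: 0.19 × 0.008 = 0.00152
  Urn I: 0.07 × 0.064 = 0.00448
Total = 0.1642.
P(Urn III | evidence) = 0.00152 / 0.1642 ≈ 0.0093.

0.0093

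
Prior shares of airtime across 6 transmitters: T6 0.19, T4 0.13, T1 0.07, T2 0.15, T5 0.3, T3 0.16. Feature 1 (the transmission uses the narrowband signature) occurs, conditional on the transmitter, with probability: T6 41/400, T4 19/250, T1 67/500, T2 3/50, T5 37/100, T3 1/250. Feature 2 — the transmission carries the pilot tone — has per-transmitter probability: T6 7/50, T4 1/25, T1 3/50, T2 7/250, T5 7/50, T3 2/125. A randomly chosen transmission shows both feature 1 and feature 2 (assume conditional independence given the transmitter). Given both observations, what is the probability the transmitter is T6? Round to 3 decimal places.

0.140

By Bayes' rule, posterior ∝ prior × likelihood:
  T6: 0.19 × 0.1025 × 0.14 = 0.0027265
  T4: 0.13 × 0.076 × 0.04 = 0.0003952
  T1: 0.07 × 0.134 × 0.06 = 0.0005628
  T2: 0.15 × 0.06 × 0.028 = 0.000252
  T5: 0.3 × 0.37 × 0.14 = 0.01554
  T3: 0.16 × 0.004 × 0.016 = 0.00001024
Sum = 0.01948674.
P(T6 | evidence) = 0.0027265 / 0.01948674 ≈ 0.140.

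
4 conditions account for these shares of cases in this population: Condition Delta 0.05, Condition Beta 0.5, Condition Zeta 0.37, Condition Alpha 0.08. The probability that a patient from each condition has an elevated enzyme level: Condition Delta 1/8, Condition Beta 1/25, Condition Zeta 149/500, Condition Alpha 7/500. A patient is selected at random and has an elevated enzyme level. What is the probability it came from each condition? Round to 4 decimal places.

Unnormalized posteriors (prior × likelihood):
  Condition Delta: 0.05 × 0.125 = 0.00625
  Condition Beta: 0.5 × 0.04 = 0.02
  Condition Zeta: 0.37 × 0.298 = 0.11026
  Condition Alpha: 0.08 × 0.014 = 0.00112
Total = 0.13763.
P(Condition Delta | elevated) = 0.00625/0.13763 ≈ 0.0454
P(Condition Beta | elevated) = 0.02/0.13763 ≈ 0.1453
P(Condition Zeta | elevated) = 0.11026/0.13763 ≈ 0.8011
P(Condition Alpha | elevated) = 0.00112/0.13763 ≈ 0.0081

Condition Delta 0.0454, Condition Beta 0.1453, Condition Zeta 0.8011, Condition Alpha 0.0081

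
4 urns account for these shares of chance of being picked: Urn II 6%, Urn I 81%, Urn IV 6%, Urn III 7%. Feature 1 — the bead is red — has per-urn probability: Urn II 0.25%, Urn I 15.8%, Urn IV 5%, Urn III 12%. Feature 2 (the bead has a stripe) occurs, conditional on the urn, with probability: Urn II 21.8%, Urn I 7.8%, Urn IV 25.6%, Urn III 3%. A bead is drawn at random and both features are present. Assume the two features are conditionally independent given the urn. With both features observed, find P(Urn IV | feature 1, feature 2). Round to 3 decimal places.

0.070

Unnormalized posteriors (prior × likelihood):
  Urn II: 0.06 × 0.0025 × 0.218 = 0.0000327
  Urn I: 0.81 × 0.158 × 0.078 = 0.00998244
  Urn IV: 0.06 × 0.05 × 0.256 = 0.000768
  Urn III: 0.07 × 0.12 × 0.03 = 0.000252
Normalizing constant = 0.01103514.
P(Urn IV | evidence) = 0.000768 / 0.01103514 ≈ 0.070.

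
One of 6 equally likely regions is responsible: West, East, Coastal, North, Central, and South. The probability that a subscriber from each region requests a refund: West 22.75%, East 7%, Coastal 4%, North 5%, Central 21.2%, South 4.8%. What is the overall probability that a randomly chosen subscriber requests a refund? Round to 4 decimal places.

0.1079

Since the prior is uniform, the posterior is proportional to the likelihood:
  West: 0.2275
  East: 0.07
  Coastal: 0.04
  North: 0.05
  Central: 0.212
  South: 0.048
P(refund) = (1/6) × (0.2275 + 0.07 + 0.04 + 0.05 + 0.212 + 0.048) = 0.6475/6 ≈ 0.1079.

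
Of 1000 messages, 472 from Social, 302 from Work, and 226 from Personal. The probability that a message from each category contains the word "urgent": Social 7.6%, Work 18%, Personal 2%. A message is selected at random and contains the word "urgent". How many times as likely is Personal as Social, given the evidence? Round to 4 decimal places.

Unnormalized posteriors (prior × likelihood):
  Social: 0.472 × 0.076 = 0.035872
  Work: 0.302 × 0.18 = 0.05436
  Personal: 0.226 × 0.02 = 0.00452
Normalizing constant = 0.094752.
The ratio is 0.00452 / 0.035872 (the normalizer cancels) = 0.1260.

0.1260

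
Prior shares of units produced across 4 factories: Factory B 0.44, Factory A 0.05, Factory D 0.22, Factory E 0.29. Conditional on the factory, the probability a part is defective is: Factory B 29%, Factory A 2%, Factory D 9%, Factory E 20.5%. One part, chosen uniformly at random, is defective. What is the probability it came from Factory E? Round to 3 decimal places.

0.286

Prior × likelihood for each hypothesis:
  Factory B: 0.44 × 0.29 = 0.1276
  Factory A: 0.05 × 0.02 = 0.001
  Factory D: 0.22 × 0.09 = 0.0198
  Factory E: 0.29 × 0.205 = 0.05945
Sum = 0.20785.
P(Factory E | evidence) = 0.05945 / 0.20785 ≈ 0.286.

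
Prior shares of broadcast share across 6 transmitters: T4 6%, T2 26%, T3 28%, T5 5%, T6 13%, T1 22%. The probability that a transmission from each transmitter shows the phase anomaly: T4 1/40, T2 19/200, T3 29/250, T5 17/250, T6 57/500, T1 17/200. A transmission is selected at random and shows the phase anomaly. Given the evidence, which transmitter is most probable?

T3

Unnormalized posteriors (prior × likelihood):
  T4: 0.06 × 0.025 = 0.0015
  T2: 0.26 × 0.095 = 0.0247
  T3: 0.28 × 0.116 = 0.03248
  T5: 0.05 × 0.068 = 0.0034
  T6: 0.13 × 0.114 = 0.01482
  T1: 0.22 × 0.085 = 0.0187
Normalizing constant = 0.0956.
Largest term belongs to T3, so T3 is most probable.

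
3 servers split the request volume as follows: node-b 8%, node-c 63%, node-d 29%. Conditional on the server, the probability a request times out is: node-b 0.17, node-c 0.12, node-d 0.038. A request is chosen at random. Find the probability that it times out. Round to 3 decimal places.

By Bayes' rule, posterior ∝ prior × likelihood:
  node-b: 0.08 × 0.17 = 0.0136
  node-c: 0.63 × 0.12 = 0.0756
  node-d: 0.29 × 0.038 = 0.01102
P(timeout) = 0.0136 + 0.0756 + 0.01102 = 0.10022 → 0.100.

0.100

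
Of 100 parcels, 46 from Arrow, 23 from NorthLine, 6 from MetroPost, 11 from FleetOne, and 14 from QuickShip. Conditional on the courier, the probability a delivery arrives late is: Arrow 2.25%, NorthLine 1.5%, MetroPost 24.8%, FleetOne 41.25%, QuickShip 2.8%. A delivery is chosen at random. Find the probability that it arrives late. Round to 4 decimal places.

Unnormalized posteriors (prior × likelihood):
  Arrow: 0.46 × 0.0225 = 0.01035
  NorthLine: 0.23 × 0.015 = 0.00345
  MetroPost: 0.06 × 0.248 = 0.01488
  FleetOne: 0.11 × 0.4125 = 0.045375
  QuickShip: 0.14 × 0.028 = 0.00392
P(late) = 0.01035 + 0.00345 + 0.01488 + 0.045375 + 0.00392 = 0.077975 → 0.0780.

0.0780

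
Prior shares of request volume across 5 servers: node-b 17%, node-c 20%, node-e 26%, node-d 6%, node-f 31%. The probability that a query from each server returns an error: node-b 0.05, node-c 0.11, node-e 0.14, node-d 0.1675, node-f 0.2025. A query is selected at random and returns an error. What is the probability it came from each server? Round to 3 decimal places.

node-b 0.061, node-c 0.157, node-e 0.261, node-d 0.072, node-f 0.449

By Bayes' rule, posterior ∝ prior × likelihood:
  node-b: 0.17 × 0.05 = 0.0085
  node-c: 0.2 × 0.11 = 0.022
  node-e: 0.26 × 0.14 = 0.0364
  node-d: 0.06 × 0.1675 = 0.01005
  node-f: 0.31 × 0.2025 = 0.062775
Total = 0.139725.
P(node-b | error) = 0.0085/0.139725 ≈ 0.061
P(node-c | error) = 0.022/0.139725 ≈ 0.157
P(node-e | error) = 0.0364/0.139725 ≈ 0.261
P(node-d | error) = 0.01005/0.139725 ≈ 0.072
P(node-f | error) = 0.062775/0.139725 ≈ 0.449
(Check: 0.061+0.157+0.261+0.072+0.449 = 1.000.)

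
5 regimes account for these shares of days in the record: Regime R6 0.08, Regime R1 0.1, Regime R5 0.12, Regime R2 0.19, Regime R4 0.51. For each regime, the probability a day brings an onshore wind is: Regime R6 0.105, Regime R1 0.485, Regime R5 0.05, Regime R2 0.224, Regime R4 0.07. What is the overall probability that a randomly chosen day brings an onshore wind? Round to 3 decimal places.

0.141

Unnormalized posteriors (prior × likelihood):
  Regime R6: 0.08 × 0.105 = 0.0084
  Regime R1: 0.1 × 0.485 = 0.0485
  Regime R5: 0.12 × 0.05 = 0.006
  Regime R2: 0.19 × 0.224 = 0.04256
  Regime R4: 0.51 × 0.07 = 0.0357
P(onshore) = 0.0084 + 0.0485 + 0.006 + 0.04256 + 0.0357 = 0.14116 → 0.141.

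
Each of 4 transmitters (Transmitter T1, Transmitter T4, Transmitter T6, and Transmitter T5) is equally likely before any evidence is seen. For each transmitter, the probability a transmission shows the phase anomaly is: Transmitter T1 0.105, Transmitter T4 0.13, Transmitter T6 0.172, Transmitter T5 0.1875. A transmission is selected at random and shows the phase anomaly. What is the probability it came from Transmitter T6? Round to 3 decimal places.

0.289

With a uniform prior (1/4 each), posterior ∝ likelihood:
  Transmitter T1: 0.105
  Transmitter T4: 0.13
  Transmitter T6: 0.172
  Transmitter T5: 0.1875
Normalizing constant = 0.5945.
P(Transmitter T6 | evidence) = 0.172 / 0.5945 ≈ 0.289.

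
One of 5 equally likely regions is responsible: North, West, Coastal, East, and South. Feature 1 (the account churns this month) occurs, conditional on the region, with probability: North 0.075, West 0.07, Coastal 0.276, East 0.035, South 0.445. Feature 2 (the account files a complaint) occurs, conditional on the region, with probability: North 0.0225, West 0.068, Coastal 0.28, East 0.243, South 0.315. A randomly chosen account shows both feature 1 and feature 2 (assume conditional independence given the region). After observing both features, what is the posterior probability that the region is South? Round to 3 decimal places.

0.603

With a uniform prior (1/5 each), posterior ∝ likelihood:
  North: 0.075 × 0.0225 = 0.0016875
  West: 0.07 × 0.068 = 0.00476
  Coastal: 0.276 × 0.28 = 0.07728
  East: 0.035 × 0.243 = 0.008505
  South: 0.445 × 0.315 = 0.140175
Sum = 0.2324075.
P(South | evidence) = 0.140175 / 0.2324075 ≈ 0.603.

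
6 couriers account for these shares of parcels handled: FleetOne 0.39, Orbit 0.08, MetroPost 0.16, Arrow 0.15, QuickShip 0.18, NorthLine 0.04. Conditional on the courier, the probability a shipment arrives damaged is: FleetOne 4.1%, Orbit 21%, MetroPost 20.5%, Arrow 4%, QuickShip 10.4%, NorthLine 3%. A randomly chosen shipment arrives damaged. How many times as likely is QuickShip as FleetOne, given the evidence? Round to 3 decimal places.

Prior × likelihood for each hypothesis:
  FleetOne: 0.39 × 0.041 = 0.01599
  Orbit: 0.08 × 0.21 = 0.0168
  MetroPost: 0.16 × 0.205 = 0.0328
  Arrow: 0.15 × 0.04 = 0.006
  QuickShip: 0.18 × 0.104 = 0.01872
  NorthLine: 0.04 × 0.03 = 0.0012
Sum = 0.09151.
The ratio is 0.01872 / 0.01599 (the normalizer cancels) = 1.171.

1.171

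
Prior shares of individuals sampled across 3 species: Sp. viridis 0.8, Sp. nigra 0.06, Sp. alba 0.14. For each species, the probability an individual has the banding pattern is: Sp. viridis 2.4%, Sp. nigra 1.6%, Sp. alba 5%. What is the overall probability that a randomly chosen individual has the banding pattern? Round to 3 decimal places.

0.027

Unnormalized posteriors (prior × likelihood):
  Sp. viridis: 0.8 × 0.024 = 0.0192
  Sp. nigra: 0.06 × 0.016 = 0.00096
  Sp. alba: 0.14 × 0.05 = 0.007
P(banded) = 0.0192 + 0.00096 + 0.007 = 0.02716 → 0.027.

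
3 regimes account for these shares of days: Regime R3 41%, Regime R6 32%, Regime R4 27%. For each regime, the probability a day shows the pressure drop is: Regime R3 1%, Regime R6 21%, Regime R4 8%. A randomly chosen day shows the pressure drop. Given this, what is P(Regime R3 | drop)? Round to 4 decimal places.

By Bayes' rule, posterior ∝ prior × likelihood:
  Regime R3: 0.41 × 0.01 = 0.0041
  Regime R6: 0.32 × 0.21 = 0.0672
  Regime R4: 0.27 × 0.08 = 0.0216
Normalizing constant = 0.0929.
P(Regime R3 | evidence) = 0.0041 / 0.0929 ≈ 0.0441.

0.0441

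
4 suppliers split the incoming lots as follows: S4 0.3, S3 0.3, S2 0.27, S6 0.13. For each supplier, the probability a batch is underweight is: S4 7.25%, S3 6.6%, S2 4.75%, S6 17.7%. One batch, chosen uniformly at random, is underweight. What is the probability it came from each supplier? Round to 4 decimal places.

Unnormalized posteriors (prior × likelihood):
  S4: 0.3 × 0.0725 = 0.02175
  S3: 0.3 × 0.066 = 0.0198
  S2: 0.27 × 0.0475 = 0.012825
  S6: 0.13 × 0.177 = 0.02301
Total = 0.077385.
P(S4 | underweight) = 0.02175/0.077385 ≈ 0.2811
P(S3 | underweight) = 0.0198/0.077385 ≈ 0.2559
P(S2 | underweight) = 0.012825/0.077385 ≈ 0.1657
P(S6 | underweight) = 0.02301/0.077385 ≈ 0.2973

S4 0.2811, S3 0.2559, S2 0.1657, S6 0.2973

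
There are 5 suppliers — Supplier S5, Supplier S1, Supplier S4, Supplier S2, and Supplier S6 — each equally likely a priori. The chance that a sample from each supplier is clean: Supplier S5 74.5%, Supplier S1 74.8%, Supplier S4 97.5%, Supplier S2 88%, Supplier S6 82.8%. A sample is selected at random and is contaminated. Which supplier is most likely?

Taking complements, P(contaminated | each) = Supplier S5 0.255, Supplier S1 0.252, Supplier S4 0.025, Supplier S2 0.12, Supplier S6 0.172.
With a uniform prior (1/5 each), posterior ∝ likelihood:
  Supplier S5: 0.255
  Supplier S1: 0.252
  Supplier S4: 0.025
  Supplier S2: 0.12
  Supplier S6: 0.172
Normalizing constant = 0.824.
Largest term belongs to Supplier S5, so Supplier S5 is most probable.

Supplier S5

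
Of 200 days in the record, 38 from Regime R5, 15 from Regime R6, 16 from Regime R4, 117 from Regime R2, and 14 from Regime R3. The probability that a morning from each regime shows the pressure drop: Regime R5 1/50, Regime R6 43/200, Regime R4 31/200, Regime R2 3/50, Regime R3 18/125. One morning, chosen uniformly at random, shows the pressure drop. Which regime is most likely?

Regime R2

Compute prior × likelihood for every hypothesis:
  Regime R5: 0.19 × 0.02 = 0.0038
  Regime R6: 0.075 × 0.215 = 0.016125
  Regime R4: 0.08 × 0.155 = 0.0124
  Regime R2: 0.585 × 0.06 = 0.0351
  Regime R3: 0.07 × 0.144 = 0.01008
Sum = 0.077505.
Largest term belongs to Regime R2, so Regime R2 is most probable.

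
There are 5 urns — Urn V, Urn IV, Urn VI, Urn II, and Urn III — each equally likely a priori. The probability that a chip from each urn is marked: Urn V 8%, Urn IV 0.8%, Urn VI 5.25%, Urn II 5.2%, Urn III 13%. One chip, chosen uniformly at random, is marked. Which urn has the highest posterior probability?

Urn III

Since the prior is uniform, the posterior is proportional to the likelihood:
  Urn V: 0.08
  Urn IV: 0.008
  Urn VI: 0.0525
  Urn II: 0.052
  Urn III: 0.13
Total = 0.3225.
Largest term belongs to Urn III, so Urn III is most probable.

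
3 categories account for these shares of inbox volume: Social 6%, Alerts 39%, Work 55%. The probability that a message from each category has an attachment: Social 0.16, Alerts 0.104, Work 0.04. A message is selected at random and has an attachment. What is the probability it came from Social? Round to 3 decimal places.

0.133

Unnormalized posteriors (prior × likelihood):
  Social: 0.06 × 0.16 = 0.0096
  Alerts: 0.39 × 0.104 = 0.04056
  Work: 0.55 × 0.04 = 0.022
Sum = 0.07216.
P(Social | evidence) = 0.0096 / 0.07216 ≈ 0.133.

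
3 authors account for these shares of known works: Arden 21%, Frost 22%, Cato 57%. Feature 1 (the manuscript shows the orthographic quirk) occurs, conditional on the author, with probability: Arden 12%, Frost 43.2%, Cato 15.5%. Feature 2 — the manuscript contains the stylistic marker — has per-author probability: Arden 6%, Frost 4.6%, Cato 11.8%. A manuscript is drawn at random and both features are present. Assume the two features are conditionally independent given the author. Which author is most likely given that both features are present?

Cato

By Bayes' rule, posterior ∝ prior × likelihood:
  Arden: 0.21 × 0.12 × 0.06 = 0.001512
  Frost: 0.22 × 0.432 × 0.046 = 0.00437184
  Cato: 0.57 × 0.155 × 0.118 = 0.0104253
Sum = 0.01630914.
Largest term belongs to Cato, so Cato is most probable.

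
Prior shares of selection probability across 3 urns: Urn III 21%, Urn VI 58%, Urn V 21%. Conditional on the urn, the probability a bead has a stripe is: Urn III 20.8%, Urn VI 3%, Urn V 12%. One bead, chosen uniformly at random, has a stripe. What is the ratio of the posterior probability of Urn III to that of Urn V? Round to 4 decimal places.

1.7333

Compute prior × likelihood for every hypothesis:
  Urn III: 0.21 × 0.208 = 0.04368
  Urn VI: 0.58 × 0.03 = 0.0174
  Urn V: 0.21 × 0.12 = 0.0252
Normalizing constant = 0.08628.
The ratio is 0.04368 / 0.0252 (the normalizer cancels) = 1.7333.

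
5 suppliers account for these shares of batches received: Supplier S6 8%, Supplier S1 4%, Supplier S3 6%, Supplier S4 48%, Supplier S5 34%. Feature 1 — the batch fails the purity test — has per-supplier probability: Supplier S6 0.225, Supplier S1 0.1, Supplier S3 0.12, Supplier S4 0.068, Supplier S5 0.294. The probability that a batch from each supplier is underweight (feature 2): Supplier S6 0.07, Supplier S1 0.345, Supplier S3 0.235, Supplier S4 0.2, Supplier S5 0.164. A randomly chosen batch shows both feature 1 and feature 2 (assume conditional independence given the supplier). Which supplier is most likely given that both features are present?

Supplier S5

Prior × likelihood for each hypothesis:
  Supplier S6: 0.08 × 0.225 × 0.07 = 0.00126
  Supplier S1: 0.04 × 0.1 × 0.345 = 0.00138
  Supplier S3: 0.06 × 0.12 × 0.235 = 0.001692
  Supplier S4: 0.48 × 0.068 × 0.2 = 0.006528
  Supplier S5: 0.34 × 0.294 × 0.164 = 0.01639344
Total = 0.02725344.
Largest term belongs to Supplier S5, so Supplier S5 is most probable.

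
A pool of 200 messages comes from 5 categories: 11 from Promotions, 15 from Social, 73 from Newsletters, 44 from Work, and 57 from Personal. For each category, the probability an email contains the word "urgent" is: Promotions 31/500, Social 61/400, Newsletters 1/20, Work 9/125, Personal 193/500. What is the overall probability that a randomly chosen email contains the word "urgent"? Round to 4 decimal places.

By Bayes' rule, posterior ∝ prior × likelihood:
  Promotions: 0.055 × 0.062 = 0.00341
  Social: 0.075 × 0.1525 = 0.0114375
  Newsletters: 0.365 × 0.05 = 0.01825
  Work: 0.22 × 0.072 = 0.01584
  Personal: 0.285 × 0.386 = 0.11001
P(urgent-flag) = 0.00341 + 0.0114375 + 0.01825 + 0.01584 + 0.11001 = 0.1589475 → 0.1589.

0.1589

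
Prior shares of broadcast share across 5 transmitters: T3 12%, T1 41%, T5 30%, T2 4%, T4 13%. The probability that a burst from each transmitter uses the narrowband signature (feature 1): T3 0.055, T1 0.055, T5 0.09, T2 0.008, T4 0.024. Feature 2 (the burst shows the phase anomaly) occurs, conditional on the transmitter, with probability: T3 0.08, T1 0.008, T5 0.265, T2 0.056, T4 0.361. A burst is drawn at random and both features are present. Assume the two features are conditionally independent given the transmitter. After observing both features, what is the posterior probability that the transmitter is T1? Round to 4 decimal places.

Compute prior × likelihood for every hypothesis:
  T3: 0.12 × 0.055 × 0.08 = 0.000528
  T1: 0.41 × 0.055 × 0.008 = 0.0001804
  T5: 0.3 × 0.09 × 0.265 = 0.007155
  T2: 0.04 × 0.008 × 0.056 = 0.00001792
  T4: 0.13 × 0.024 × 0.361 = 0.00112632
Sum = 0.00900764.
P(T1 | evidence) = 0.0001804 / 0.00900764 ≈ 0.0200.

0.0200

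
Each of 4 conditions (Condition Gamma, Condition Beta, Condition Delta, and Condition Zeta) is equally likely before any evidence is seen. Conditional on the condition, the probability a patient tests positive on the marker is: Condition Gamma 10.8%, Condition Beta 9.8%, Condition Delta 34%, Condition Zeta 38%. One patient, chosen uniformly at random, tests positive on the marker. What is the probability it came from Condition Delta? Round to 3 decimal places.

0.367

With a uniform prior (1/4 each), posterior ∝ likelihood:
  Condition Gamma: 0.108
  Condition Beta: 0.098
  Condition Delta: 0.34
  Condition Zeta: 0.38
Normalizing constant = 0.926.
P(Condition Delta | evidence) = 0.34 / 0.926 ≈ 0.367.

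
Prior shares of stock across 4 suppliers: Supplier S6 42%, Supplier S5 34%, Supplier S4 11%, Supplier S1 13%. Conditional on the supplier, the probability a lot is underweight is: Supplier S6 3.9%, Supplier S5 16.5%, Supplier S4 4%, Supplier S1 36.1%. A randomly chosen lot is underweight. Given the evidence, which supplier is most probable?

Prior × likelihood for each hypothesis:
  Supplier S6: 0.42 × 0.039 = 0.01638
  Supplier S5: 0.34 × 0.165 = 0.0561
  Supplier S4: 0.11 × 0.04 = 0.0044
  Supplier S1: 0.13 × 0.361 = 0.04693
Sum = 0.12381.
Largest term belongs to Supplier S5, so Supplier S5 is most probable.

Supplier S5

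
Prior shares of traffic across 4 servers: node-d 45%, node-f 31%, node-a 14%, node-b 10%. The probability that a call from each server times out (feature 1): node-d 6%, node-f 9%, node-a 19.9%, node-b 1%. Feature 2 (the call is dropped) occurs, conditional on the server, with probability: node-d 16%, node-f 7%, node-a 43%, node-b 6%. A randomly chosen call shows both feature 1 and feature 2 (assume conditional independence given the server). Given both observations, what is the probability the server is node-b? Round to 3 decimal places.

Prior × likelihood for each hypothesis:
  node-d: 0.45 × 0.06 × 0.16 = 0.00432
  node-f: 0.31 × 0.09 × 0.07 = 0.001953
  node-a: 0.14 × 0.199 × 0.43 = 0.0119798
  node-b: 0.1 × 0.01 × 0.06 = 0.00006
Normalizing constant = 0.0183128.
P(node-b | evidence) = 0.00006 / 0.0183128 ≈ 0.003.

0.003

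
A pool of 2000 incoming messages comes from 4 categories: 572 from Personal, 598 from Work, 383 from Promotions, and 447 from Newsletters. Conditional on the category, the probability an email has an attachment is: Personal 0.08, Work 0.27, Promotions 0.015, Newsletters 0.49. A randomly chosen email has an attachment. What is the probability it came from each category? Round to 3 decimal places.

Unnormalized posteriors (prior × likelihood):
  Personal: 0.286 × 0.08 = 0.02288
  Work: 0.299 × 0.27 = 0.08073
  Promotions: 0.1915 × 0.015 = 0.0028725
  Newsletters: 0.2235 × 0.49 = 0.109515
Normalizing constant = 0.2159975.
P(Personal | attachment) = 0.02288/0.2159975 ≈ 0.106
P(Work | attachment) = 0.08073/0.2159975 ≈ 0.374
P(Promotions | attachment) = 0.0028725/0.2159975 ≈ 0.013
P(Newsletters | attachment) = 0.109515/0.2159975 ≈ 0.507

Personal 0.106, Work 0.374, Promotions 0.013, Newsletters 0.507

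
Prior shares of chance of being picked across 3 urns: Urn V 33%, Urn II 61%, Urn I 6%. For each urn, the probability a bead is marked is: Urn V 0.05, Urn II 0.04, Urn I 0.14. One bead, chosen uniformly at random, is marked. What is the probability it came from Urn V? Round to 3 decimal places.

Prior × likelihood for each hypothesis:
  Urn V: 0.33 × 0.05 = 0.0165
  Urn II: 0.61 × 0.04 = 0.0244
  Urn I: 0.06 × 0.14 = 0.0084
Normalizing constant = 0.0493.
P(Urn V | evidence) = 0.0165 / 0.0493 ≈ 0.335.

0.335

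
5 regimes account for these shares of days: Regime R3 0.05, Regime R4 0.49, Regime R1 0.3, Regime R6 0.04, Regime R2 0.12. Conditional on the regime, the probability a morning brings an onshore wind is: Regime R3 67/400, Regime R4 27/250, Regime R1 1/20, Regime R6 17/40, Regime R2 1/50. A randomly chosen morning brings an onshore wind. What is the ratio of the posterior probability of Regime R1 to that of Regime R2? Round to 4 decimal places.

6.2500

Compute prior × likelihood for every hypothesis:
  Regime R3: 0.05 × 0.1675 = 0.008375
  Regime R4: 0.49 × 0.108 = 0.05292
  Regime R1: 0.3 × 0.05 = 0.015
  Regime R6: 0.04 × 0.425 = 0.017
  Regime R2: 0.12 × 0.02 = 0.0024
Normalizing constant = 0.095695.
The ratio is 0.015 / 0.0024 (the normalizer cancels) = 6.2500.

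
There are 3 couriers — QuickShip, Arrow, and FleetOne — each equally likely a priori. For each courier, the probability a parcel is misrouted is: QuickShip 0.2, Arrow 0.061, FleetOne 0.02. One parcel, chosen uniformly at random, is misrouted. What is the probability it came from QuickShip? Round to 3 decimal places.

Since the prior is uniform, the posterior is proportional to the likelihood:
  QuickShip: 0.2
  Arrow: 0.061
  FleetOne: 0.02
Total = 0.281.
P(QuickShip | evidence) = 0.2 / 0.281 ≈ 0.712.

0.712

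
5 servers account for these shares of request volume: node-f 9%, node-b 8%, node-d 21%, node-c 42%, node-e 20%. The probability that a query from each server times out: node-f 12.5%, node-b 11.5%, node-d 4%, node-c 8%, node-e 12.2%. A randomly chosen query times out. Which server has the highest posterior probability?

node-c

Prior × likelihood for each hypothesis:
  node-f: 0.09 × 0.125 = 0.01125
  node-b: 0.08 × 0.115 = 0.0092
  node-d: 0.21 × 0.04 = 0.0084
  node-c: 0.42 × 0.08 = 0.0336
  node-e: 0.2 × 0.122 = 0.0244
Normalizing constant = 0.08685.
Largest term belongs to node-c, so node-c is most probable.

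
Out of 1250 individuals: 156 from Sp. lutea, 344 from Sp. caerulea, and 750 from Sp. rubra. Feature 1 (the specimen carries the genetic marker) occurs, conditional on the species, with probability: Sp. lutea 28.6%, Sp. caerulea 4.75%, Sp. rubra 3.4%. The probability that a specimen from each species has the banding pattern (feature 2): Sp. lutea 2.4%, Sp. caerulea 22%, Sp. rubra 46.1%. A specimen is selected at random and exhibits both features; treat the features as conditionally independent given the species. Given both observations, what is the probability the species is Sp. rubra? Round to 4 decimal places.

0.7159

Prior × likelihood for each hypothesis:
  Sp. lutea: 0.1248 × 0.286 × 0.024 = 0.0008566272
  Sp. caerulea: 0.2752 × 0.0475 × 0.22 = 0.00287584
  Sp. rubra: 0.6 × 0.034 × 0.461 = 0.0094044
Normalizing constant = 0.0131368672.
P(Sp. rubra | evidence) = 0.0094044 / 0.0131368672 ≈ 0.7159.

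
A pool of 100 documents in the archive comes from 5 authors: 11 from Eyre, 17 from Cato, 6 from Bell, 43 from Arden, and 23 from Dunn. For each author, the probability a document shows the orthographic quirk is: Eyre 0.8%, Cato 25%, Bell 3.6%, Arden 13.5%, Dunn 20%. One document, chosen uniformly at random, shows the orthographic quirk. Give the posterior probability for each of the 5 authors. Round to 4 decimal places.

Eyre 0.0059, Cato 0.2841, Bell 0.0144, Arden 0.3881, Dunn 0.3075

By Bayes' rule, posterior ∝ prior × likelihood:
  Eyre: 0.11 × 0.008 = 0.00088
  Cato: 0.17 × 0.25 = 0.0425
  Bell: 0.06 × 0.036 = 0.00216
  Arden: 0.43 × 0.135 = 0.05805
  Dunn: 0.23 × 0.2 = 0.046
Normalizing constant = 0.14959.
P(Eyre | quirk) = 0.00088/0.14959 ≈ 0.0059
P(Cato | quirk) = 0.0425/0.14959 ≈ 0.2841
P(Bell | quirk) = 0.00216/0.14959 ≈ 0.0144
P(Arden | quirk) = 0.05805/0.14959 ≈ 0.3881
P(Dunn | quirk) = 0.046/0.14959 ≈ 0.3075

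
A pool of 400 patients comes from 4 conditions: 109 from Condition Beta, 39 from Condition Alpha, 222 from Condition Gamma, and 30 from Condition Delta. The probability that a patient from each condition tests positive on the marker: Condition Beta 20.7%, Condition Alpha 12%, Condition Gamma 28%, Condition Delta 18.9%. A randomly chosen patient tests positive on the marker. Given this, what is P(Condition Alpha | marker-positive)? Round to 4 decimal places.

0.0492

Unnormalized posteriors (prior × likelihood):
  Condition Beta: 0.2725 × 0.207 = 0.0564075
  Condition Alpha: 0.0975 × 0.12 = 0.0117
  Condition Gamma: 0.555 × 0.28 = 0.1554
  Condition Delta: 0.075 × 0.189 = 0.014175
Normalizing constant = 0.2376825.
P(Condition Alpha | evidence) = 0.0117 / 0.2376825 ≈ 0.0492.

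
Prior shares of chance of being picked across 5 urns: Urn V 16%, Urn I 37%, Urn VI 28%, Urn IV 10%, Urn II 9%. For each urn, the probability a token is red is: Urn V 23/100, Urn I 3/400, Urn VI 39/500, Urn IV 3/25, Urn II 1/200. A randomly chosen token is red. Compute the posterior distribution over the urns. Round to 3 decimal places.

Urn V 0.498, Urn I 0.038, Urn VI 0.296, Urn IV 0.162, Urn II 0.006

Unnormalized posteriors (prior × likelihood):
  Urn V: 0.16 × 0.23 = 0.0368
  Urn I: 0.37 × 0.0075 = 0.002775
  Urn VI: 0.28 × 0.078 = 0.02184
  Urn IV: 0.1 × 0.12 = 0.012
  Urn II: 0.09 × 0.005 = 0.00045
Normalizing constant = 0.073865.
P(Urn V | red) = 0.0368/0.073865 ≈ 0.498
P(Urn I | red) = 0.002775/0.073865 ≈ 0.038
P(Urn VI | red) = 0.02184/0.073865 ≈ 0.296
P(Urn IV | red) = 0.012/0.073865 ≈ 0.162
P(Urn II | red) = 0.00045/0.073865 ≈ 0.006
(Check: 0.498+0.038+0.296+0.162+0.006 = 1.000.)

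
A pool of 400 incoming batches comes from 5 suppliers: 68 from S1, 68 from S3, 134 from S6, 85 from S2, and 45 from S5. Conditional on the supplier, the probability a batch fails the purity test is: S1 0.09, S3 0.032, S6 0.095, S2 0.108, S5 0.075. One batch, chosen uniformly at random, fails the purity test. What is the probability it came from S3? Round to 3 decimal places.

Unnormalized posteriors (prior × likelihood):
  S1: 0.17 × 0.09 = 0.0153
  S3: 0.17 × 0.032 = 0.00544
  S6: 0.335 × 0.095 = 0.031825
  S2: 0.2125 × 0.108 = 0.02295
  S5: 0.1125 × 0.075 = 0.0084375
Normalizing constant = 0.0839525.
P(S3 | evidence) = 0.00544 / 0.0839525 ≈ 0.065.

0.065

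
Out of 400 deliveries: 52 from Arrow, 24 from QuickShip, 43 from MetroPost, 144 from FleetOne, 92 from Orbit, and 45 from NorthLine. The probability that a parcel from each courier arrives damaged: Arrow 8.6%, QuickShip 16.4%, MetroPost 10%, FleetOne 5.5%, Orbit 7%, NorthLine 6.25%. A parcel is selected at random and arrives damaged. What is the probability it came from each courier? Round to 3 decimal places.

Prior × likelihood for each hypothesis:
  Arrow: 0.13 × 0.086 = 0.01118
  QuickShip: 0.06 × 0.164 = 0.00984
  MetroPost: 0.1075 × 0.1 = 0.01075
  FleetOne: 0.36 × 0.055 = 0.0198
  Orbit: 0.23 × 0.07 = 0.0161
  NorthLine: 0.1125 × 0.0625 = 0.00703125
Sum = 0.07470125.
P(Arrow | damaged) = 0.01118/0.07470125 ≈ 0.150
P(QuickShip | damaged) = 0.00984/0.07470125 ≈ 0.132
P(MetroPost | damaged) = 0.01075/0.07470125 ≈ 0.144
P(FleetOne | damaged) = 0.0198/0.07470125 ≈ 0.265
P(Orbit | damaged) = 0.0161/0.07470125 ≈ 0.216
P(NorthLine | damaged) = 0.00703125/0.07470125 ≈ 0.094

Arrow 0.150, QuickShip 0.132, MetroPost 0.144, FleetOne 0.265, Orbit 0.216, NorthLine 0.094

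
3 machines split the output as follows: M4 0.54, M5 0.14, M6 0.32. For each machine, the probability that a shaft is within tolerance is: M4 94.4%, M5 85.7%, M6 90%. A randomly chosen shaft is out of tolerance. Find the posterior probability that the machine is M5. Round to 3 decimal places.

0.243

Taking complements, P(oversize | each) = M4 0.056, M5 0.143, M6 0.1.
Prior × likelihood for each hypothesis:
  M4: 0.54 × 0.056 = 0.03024
  M5: 0.14 × 0.143 = 0.02002
  M6: 0.32 × 0.1 = 0.032
Total = 0.08226.
P(M5 | evidence) = 0.02002 / 0.08226 ≈ 0.243.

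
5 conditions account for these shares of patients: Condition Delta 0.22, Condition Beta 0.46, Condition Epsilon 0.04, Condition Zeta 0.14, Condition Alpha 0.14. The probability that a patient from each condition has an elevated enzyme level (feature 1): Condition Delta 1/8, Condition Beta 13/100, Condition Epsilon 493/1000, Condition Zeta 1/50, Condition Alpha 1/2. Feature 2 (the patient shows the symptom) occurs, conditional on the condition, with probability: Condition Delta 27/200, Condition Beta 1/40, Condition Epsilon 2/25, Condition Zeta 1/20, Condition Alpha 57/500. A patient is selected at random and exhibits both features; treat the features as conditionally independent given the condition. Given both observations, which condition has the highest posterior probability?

Unnormalized posteriors (prior × likelihood):
  Condition Delta: 0.22 × 0.125 × 0.135 = 0.0037125
  Condition Beta: 0.46 × 0.13 × 0.025 = 0.001495
  Condition Epsilon: 0.04 × 0.493 × 0.08 = 0.0015776
  Condition Zeta: 0.14 × 0.02 × 0.05 = 0.00014
  Condition Alpha: 0.14 × 0.5 × 0.114 = 0.00798
Total = 0.0149051.
Largest term belongs to Condition Alpha, so Condition Alpha is most probable.

Condition Alpha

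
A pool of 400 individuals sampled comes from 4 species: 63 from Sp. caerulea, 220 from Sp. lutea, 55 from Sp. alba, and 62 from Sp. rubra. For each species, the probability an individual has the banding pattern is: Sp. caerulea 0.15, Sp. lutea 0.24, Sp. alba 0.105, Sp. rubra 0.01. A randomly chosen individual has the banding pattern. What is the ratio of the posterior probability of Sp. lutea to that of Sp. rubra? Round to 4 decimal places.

Unnormalized posteriors (prior × likelihood):
  Sp. caerulea: 0.1575 × 0.15 = 0.023625
  Sp. lutea: 0.55 × 0.24 = 0.132
  Sp. alba: 0.1375 × 0.105 = 0.0144375
  Sp. rubra: 0.155 × 0.01 = 0.00155
Sum = 0.1716125.
The ratio is 0.132 / 0.00155 (the normalizer cancels) = 85.1613.

85.1613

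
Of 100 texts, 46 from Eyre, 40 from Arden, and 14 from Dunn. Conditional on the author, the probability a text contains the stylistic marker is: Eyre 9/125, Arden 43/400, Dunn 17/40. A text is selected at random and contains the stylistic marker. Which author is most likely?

Dunn

By Bayes' rule, posterior ∝ prior × likelihood:
  Eyre: 0.46 × 0.072 = 0.03312
  Arden: 0.4 × 0.1075 = 0.043
  Dunn: 0.14 × 0.425 = 0.0595
Total = 0.13562.
Largest term belongs to Dunn, so Dunn is most probable.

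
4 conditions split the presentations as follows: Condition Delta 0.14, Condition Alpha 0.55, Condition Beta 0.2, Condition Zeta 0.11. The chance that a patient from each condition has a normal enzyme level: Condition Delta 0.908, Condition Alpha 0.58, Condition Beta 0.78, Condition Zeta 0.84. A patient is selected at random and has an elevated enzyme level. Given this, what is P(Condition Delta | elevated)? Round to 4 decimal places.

0.0422

Taking complements, P(elevated | each) = Condition Delta 0.092, Condition Alpha 0.42, Condition Beta 0.22, Condition Zeta 0.16.
Compute prior × likelihood for every hypothesis:
  Condition Delta: 0.14 × 0.092 = 0.01288
  Condition Alpha: 0.55 × 0.42 = 0.231
  Condition Beta: 0.2 × 0.22 = 0.044
  Condition Zeta: 0.11 × 0.16 = 0.0176
Sum = 0.30548.
P(Condition Delta | evidence) = 0.01288 / 0.30548 ≈ 0.0422.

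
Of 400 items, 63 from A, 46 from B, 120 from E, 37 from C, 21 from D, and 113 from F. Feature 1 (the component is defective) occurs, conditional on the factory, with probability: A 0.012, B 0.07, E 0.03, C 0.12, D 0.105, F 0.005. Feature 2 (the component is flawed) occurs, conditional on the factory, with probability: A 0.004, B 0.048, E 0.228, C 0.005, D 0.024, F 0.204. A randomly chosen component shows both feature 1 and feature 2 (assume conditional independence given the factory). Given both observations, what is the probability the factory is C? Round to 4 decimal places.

0.0190

Prior × likelihood for each hypothesis:
  A: 0.1575 × 0.012 × 0.004 = 0.00000756
  B: 0.115 × 0.07 × 0.048 = 0.0003864
  E: 0.3 × 0.03 × 0.228 = 0.002052
  C: 0.0925 × 0.12 × 0.005 = 0.0000555
  D: 0.0525 × 0.105 × 0.024 = 0.0001323
  F: 0.2825 × 0.005 × 0.204 = 0.00028815
Sum = 0.00292191.
P(C | evidence) = 0.0000555 / 0.00292191 ≈ 0.0190.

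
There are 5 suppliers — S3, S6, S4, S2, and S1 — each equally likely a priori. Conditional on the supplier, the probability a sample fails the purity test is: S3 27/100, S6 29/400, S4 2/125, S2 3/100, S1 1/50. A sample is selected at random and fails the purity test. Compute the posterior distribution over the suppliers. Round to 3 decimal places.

Since the prior is uniform, the posterior is proportional to the likelihood:
  S3: 0.27
  S6: 0.0725
  S4: 0.016
  S2: 0.03
  S1: 0.02
Sum = 0.4085.
P(S3 | off-spec) = 0.27/0.4085 ≈ 0.661
P(S6 | off-spec) = 0.0725/0.4085 ≈ 0.177
P(S4 | off-spec) = 0.016/0.4085 ≈ 0.039
P(S2 | off-spec) = 0.03/0.4085 ≈ 0.073
P(S1 | off-spec) = 0.02/0.4085 ≈ 0.049

S3 0.661, S6 0.177, S4 0.039, S2 0.073, S1 0.049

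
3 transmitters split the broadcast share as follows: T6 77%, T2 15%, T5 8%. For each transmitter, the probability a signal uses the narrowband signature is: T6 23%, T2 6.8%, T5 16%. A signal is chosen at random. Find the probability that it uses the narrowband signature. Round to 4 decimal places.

0.2001

By Bayes' rule, posterior ∝ prior × likelihood:
  T6: 0.77 × 0.23 = 0.1771
  T2: 0.15 × 0.068 = 0.0102
  T5: 0.08 × 0.16 = 0.0128
P(narrowband) = 0.1771 + 0.0102 + 0.0128 = 0.2001 → 0.2001.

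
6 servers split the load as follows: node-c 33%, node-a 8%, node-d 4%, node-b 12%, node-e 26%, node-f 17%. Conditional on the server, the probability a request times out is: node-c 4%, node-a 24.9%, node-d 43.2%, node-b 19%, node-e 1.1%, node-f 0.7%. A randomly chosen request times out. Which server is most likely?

Unnormalized posteriors (prior × likelihood):
  node-c: 0.33 × 0.04 = 0.0132
  node-a: 0.08 × 0.249 = 0.01992
  node-d: 0.04 × 0.432 = 0.01728
  node-b: 0.12 × 0.19 = 0.0228
  node-e: 0.26 × 0.011 = 0.00286
  node-f: 0.17 × 0.007 = 0.00119
Normalizing constant = 0.07725.
Largest term belongs to node-b, so node-b is most probable.

node-b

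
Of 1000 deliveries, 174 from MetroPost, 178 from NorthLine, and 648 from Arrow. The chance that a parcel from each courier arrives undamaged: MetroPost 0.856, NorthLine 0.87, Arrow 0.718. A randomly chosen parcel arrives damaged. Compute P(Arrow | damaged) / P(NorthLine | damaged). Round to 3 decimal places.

7.897

Taking complements, P(damaged | each) = MetroPost 0.144, NorthLine 0.13, Arrow 0.282.
Prior × likelihood for each hypothesis:
  MetroPost: 0.174 × 0.144 = 0.025056
  NorthLine: 0.178 × 0.13 = 0.02314
  Arrow: 0.648 × 0.282 = 0.182736
Sum = 0.230932.
The ratio is 0.182736 / 0.02314 (the normalizer cancels) = 7.897.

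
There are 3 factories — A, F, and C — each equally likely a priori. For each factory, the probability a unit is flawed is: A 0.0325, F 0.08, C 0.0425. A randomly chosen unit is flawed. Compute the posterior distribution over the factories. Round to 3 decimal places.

Since the prior is uniform, the posterior is proportional to the likelihood:
  A: 0.0325
  F: 0.08
  C: 0.0425
Normalizing constant = 0.155.
P(A | flawed) = 0.0325/0.155 ≈ 0.210
P(F | flawed) = 0.08/0.155 ≈ 0.516
P(C | flawed) = 0.0425/0.155 ≈ 0.274

A 0.210, F 0.516, C 0.274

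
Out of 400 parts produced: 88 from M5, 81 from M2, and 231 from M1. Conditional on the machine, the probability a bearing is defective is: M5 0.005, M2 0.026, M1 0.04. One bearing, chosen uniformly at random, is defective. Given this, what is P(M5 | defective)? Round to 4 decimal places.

By Bayes' rule, posterior ∝ prior × likelihood:
  M5: 0.22 × 0.005 = 0.0011
  M2: 0.2025 × 0.026 = 0.005265
  M1: 0.5775 × 0.04 = 0.0231
Sum = 0.029465.
P(M5 | evidence) = 0.0011 / 0.029465 ≈ 0.0373.

0.0373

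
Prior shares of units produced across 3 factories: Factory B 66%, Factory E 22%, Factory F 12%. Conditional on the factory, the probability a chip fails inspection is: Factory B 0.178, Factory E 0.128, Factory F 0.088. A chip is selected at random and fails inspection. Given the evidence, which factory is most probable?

By Bayes' rule, posterior ∝ prior × likelihood:
  Factory B: 0.66 × 0.178 = 0.11748
  Factory E: 0.22 × 0.128 = 0.02816
  Factory F: 0.12 × 0.088 = 0.01056
Normalizing constant = 0.1562.
Largest term belongs to Factory B, so Factory B is most probable.

Factory B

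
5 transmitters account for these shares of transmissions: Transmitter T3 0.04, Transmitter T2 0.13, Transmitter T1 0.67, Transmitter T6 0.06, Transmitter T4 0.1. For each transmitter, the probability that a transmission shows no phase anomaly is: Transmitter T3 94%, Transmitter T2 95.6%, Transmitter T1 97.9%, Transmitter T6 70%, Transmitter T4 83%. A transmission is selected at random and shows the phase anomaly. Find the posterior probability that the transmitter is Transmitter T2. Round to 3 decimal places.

Taking complements, P(anomaly | each) = Transmitter T3 0.06, Transmitter T2 0.044, Transmitter T1 0.021, Transmitter T6 0.3, Transmitter T4 0.17.
Compute prior × likelihood for every hypothesis:
  Transmitter T3: 0.04 × 0.06 = 0.0024
  Transmitter T2: 0.13 × 0.044 = 0.00572
  Transmitter T1: 0.67 × 0.021 = 0.01407
  Transmitter T6: 0.06 × 0.3 = 0.018
  Transmitter T4: 0.1 × 0.17 = 0.017
Sum = 0.05719.
P(Transmitter T2 | evidence) = 0.00572 / 0.05719 ≈ 0.100.

0.100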